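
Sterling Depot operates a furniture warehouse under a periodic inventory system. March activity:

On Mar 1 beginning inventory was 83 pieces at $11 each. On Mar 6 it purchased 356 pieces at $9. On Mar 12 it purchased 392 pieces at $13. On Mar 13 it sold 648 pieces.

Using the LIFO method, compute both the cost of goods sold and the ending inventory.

Mar 13, 648 sold [LIFO — newest first]: 392 @ $13 + 256 @ $9 = $7,400
Ending inventory: 83 @ $11 + 100 @ $9 = $1,813
Check: goods available $9,213 = COGS $7,400 + ending $1,813

COGS = $7,400; ending inventory = $1,813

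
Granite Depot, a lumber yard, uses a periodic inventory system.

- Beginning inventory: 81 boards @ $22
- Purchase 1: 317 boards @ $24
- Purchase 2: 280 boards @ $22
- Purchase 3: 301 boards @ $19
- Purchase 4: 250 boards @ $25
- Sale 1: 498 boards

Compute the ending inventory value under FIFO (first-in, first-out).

Ending inventory = $15,929

Sale 1 (498) [FIFO — oldest first]: 81 @ $22 + 317 @ $24 + 100 @ $22 = $11,590
Ending inventory: 180 @ $22 + 301 @ $19 + 250 @ $25 = $15,929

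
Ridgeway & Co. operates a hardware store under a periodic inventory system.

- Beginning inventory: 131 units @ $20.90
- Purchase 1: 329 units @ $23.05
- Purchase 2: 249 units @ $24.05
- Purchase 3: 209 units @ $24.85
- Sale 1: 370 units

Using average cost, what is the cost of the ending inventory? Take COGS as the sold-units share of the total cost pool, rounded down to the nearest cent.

Ending inventory = $12,836.49

Sale 1, sell 370: 370/918 × $21,503.45 → $8,666.96
Ending inventory (cost pool remaining) = $12,836.49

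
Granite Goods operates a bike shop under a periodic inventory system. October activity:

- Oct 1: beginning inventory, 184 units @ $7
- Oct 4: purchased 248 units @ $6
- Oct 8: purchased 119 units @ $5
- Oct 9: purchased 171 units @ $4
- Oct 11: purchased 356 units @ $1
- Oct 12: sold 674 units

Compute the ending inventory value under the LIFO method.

Oct 12, 674 sold [LIFO — newest first]: 356 @ $1 + 171 @ $4 + 119 @ $5 + 28 @ $6 = $1,803
Ending inventory: 184 @ $7 + 220 @ $6 = $2,608

Ending inventory = $2,608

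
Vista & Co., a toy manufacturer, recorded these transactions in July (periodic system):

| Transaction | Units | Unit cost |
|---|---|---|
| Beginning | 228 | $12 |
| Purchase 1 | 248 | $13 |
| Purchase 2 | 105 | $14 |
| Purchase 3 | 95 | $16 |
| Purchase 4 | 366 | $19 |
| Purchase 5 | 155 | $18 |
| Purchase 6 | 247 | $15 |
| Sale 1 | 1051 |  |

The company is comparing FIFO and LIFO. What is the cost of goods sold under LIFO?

FIFO COGS: 228 @ $12 + 248 @ $13 + 105 @ $14 + 95 @ $16 + 366 @ $19 + 9 @ $18 = $16,066
LIFO COGS: 247 @ $15 + 155 @ $18 + 366 @ $19 + 95 @ $16 + 105 @ $14 + 83 @ $13 = $17,518

COGS = $17,518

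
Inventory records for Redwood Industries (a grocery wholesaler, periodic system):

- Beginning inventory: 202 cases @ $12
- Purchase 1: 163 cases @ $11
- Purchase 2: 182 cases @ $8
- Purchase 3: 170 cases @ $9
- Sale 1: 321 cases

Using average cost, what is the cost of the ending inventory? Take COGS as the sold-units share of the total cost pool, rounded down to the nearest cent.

Ending inventory = $3,978.23

Sale 1, sell 321: 321/717 × $7,203.00 → $3,224.77
Ending inventory (cost pool remaining) = $3,978.23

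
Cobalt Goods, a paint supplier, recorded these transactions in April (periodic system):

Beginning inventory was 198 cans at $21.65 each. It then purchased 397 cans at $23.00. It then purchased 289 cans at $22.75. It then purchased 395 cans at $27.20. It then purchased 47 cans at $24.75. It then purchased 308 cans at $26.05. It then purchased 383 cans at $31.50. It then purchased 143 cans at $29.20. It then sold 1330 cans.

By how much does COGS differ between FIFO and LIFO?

$5,395.35

FIFO COGS: 198 @ $21.65 + 397 @ $23.00 + 289 @ $22.75 + 395 @ $27.20 + 47 @ $24.75 + 4 @ $26.05 = $32,003.90
LIFO COGS: 143 @ $29.20 + 383 @ $31.50 + 308 @ $26.05 + 47 @ $24.75 + 395 @ $27.20 + 54 @ $22.75 = $37,399.25
Difference = |$32,003.90 − $37,399.25| = $5,395.35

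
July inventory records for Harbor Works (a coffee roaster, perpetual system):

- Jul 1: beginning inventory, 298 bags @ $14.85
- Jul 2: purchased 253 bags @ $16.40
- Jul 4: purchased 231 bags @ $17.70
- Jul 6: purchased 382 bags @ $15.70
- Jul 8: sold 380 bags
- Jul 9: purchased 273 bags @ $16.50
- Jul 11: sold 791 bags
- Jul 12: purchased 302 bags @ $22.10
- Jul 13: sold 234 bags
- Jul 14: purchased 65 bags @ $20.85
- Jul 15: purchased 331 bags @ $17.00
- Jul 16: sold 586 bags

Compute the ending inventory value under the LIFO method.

Ending inventory = $2,138.40

Jul 8, 380 sold [LIFO — newest first]: 380 @ $15.70 = $5,966.00
Jul 11, 791 sold [LIFO — newest first]: 273 @ $16.50 + 2 @ $15.70 + 231 @ $17.70 + 253 @ $16.40 + 32 @ $14.85 = $13,249.00
Jul 13, 234 sold [LIFO — newest first]: 234 @ $22.10 = $5,171.40
Jul 16, 586 sold [LIFO — newest first]: 331 @ $17.00 + 65 @ $20.85 + 68 @ $22.10 + 122 @ $14.85 = $10,296.75
Total COGS = $5,966.00 + $13,249.00 + $5,171.40 + $10,296.75 = $34,683.15
Ending inventory: 144 @ $14.85 = $2,138.40
Check: goods available $36,821.55 = COGS $34,683.15 + ending $2,138.40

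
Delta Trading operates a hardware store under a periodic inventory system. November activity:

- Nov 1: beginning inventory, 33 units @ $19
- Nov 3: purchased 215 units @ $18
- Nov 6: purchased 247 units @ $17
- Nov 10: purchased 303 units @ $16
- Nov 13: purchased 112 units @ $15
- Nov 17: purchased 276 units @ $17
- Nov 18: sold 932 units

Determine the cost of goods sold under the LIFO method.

COGS = $15,317

Nov 18, 932 sold [LIFO — newest first]: 276 @ $17 + 112 @ $15 + 303 @ $16 + 241 @ $17 = $15,317
Ending inventory: 33 @ $19 + 215 @ $18 + 6 @ $17 = $4,599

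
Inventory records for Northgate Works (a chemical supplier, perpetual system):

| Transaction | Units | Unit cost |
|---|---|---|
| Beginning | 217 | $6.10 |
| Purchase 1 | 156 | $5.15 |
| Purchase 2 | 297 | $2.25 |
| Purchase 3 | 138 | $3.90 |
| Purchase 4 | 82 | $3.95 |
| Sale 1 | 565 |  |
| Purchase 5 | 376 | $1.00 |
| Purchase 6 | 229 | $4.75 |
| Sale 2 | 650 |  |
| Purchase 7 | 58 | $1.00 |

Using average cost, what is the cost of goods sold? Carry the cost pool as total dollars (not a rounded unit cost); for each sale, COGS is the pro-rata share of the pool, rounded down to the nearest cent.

After Beginning: 217 on hand, pool $1,323.70 (≈ $6.1000 each)
After Purchase 1: 373 on hand, pool $2,127.10 (≈ $5.7027 each)
After Purchase 2: 670 on hand, pool $2,795.35 (≈ $4.1722 each)
After Purchase 3: 808 on hand, pool $3,333.55 (≈ $4.1257 each)
After Purchase 4: 890 on hand, pool $3,657.45 (≈ $4.1095 each)
Sale 1, sell 565: 565/890 × $3,657.45 → $2,321.86
After Purchase 5: 701 on hand, pool $1,711.59 (≈ $2.4416 each)
After Purchase 6: 930 on hand, pool $2,799.34 (≈ $3.0100 each)
Sale 2, sell 650: 650/930 × $2,799.34 → $1,956.52
After Purchase 7: 338 on hand, pool $900.82 (≈ $2.6651 each)
Total COGS = $2,321.86 + $1,956.52 = $4,278.38
Ending inventory (cost pool remaining) = $900.82
Check: goods available $5,179.20 = COGS $4,278.38 + ending $900.82

COGS = $4,278.38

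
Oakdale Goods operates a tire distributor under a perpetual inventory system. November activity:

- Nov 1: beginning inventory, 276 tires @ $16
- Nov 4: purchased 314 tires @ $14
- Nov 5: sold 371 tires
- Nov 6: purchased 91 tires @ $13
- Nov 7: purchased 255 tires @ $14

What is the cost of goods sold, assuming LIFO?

COGS = $5,308

Nov 5, 371 sold [LIFO — newest first]: 314 @ $14 + 57 @ $16 = $5,308
Ending inventory: 219 @ $16 + 91 @ $13 + 255 @ $14 = $8,257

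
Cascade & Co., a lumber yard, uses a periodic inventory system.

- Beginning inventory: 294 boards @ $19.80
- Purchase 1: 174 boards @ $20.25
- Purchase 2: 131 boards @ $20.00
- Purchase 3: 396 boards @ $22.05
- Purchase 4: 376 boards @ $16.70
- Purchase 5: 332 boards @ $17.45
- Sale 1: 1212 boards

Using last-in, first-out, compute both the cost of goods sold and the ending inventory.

Sale 1 (1212) [LIFO — newest first]: 332 @ $17.45 + 376 @ $16.70 + 396 @ $22.05 + 108 @ $20.00 = $22,964.40
Ending inventory: 294 @ $19.80 + 174 @ $20.25 + 23 @ $20.00 = $9,804.70
Check: goods available $32,769.10 = COGS $22,964.40 + ending $9,804.70

COGS = $22,964.40; ending inventory = $9,804.70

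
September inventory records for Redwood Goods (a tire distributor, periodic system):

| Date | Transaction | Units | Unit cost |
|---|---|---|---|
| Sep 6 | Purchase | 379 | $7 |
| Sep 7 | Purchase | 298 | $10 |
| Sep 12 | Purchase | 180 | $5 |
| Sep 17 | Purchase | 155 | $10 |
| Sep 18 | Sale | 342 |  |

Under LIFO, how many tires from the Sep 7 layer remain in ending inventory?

Sep 18, 342 sold [LIFO — newest first]: 155 @ $10 + 180 @ $5 + 7 @ $10 = $2,520
Ending inventory: 379 @ $7 + 291 @ $10 = $5,563
Check: goods available $8,083 = COGS $2,520 + ending $5,563

291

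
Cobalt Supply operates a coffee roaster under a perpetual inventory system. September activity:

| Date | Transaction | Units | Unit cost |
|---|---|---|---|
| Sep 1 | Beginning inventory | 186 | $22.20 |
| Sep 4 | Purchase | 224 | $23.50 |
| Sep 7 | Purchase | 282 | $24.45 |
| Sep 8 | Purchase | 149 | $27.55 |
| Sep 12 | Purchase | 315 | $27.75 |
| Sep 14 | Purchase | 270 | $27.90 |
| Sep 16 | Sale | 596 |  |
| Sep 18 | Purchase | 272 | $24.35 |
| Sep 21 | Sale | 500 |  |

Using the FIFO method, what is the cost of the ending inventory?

Sep 16, 596 sold [FIFO — oldest first]: 186 @ $22.20 + 224 @ $23.50 + 186 @ $24.45 = $13,940.90
Sep 21, 500 sold [FIFO — oldest first]: 96 @ $24.45 + 149 @ $27.55 + 255 @ $27.75 = $13,528.40
Total COGS = $13,940.90 + $13,528.40 = $27,469.30
Ending inventory: 60 @ $27.75 + 270 @ $27.90 + 272 @ $24.35 = $15,821.20
Check: goods available $43,290.50 = COGS $27,469.30 + ending $15,821.20

Ending inventory = $15,821.20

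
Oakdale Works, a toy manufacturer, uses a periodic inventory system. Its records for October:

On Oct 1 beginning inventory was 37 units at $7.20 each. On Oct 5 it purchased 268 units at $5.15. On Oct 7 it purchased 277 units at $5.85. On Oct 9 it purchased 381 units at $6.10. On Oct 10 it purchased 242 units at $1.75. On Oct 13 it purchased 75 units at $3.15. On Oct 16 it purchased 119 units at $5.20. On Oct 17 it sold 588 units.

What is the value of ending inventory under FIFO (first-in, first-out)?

Oct 17, 588 sold [FIFO — oldest first]: 37 @ $7.20 + 268 @ $5.15 + 277 @ $5.85 + 6 @ $6.10 = $3,303.65
Ending inventory: 375 @ $6.10 + 242 @ $1.75 + 75 @ $3.15 + 119 @ $5.20 = $3,566.05
Check: goods available $6,869.70 = COGS $3,303.65 + ending $3,566.05

Ending inventory = $3,566.05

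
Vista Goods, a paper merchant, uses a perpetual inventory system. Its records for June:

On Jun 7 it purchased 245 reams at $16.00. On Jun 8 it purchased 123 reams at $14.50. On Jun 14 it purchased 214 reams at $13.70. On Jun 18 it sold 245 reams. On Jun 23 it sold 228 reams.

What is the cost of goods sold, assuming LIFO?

Jun 18, 245 sold [LIFO — newest first]: 214 @ $13.70 + 31 @ $14.50 = $3,381.30
Jun 23, 228 sold [LIFO — newest first]: 92 @ $14.50 + 136 @ $16.00 = $3,510.00
Total COGS = $3,381.30 + $3,510.00 = $6,891.30
Ending inventory: 109 @ $16.00 = $1,744.00

COGS = $6,891.30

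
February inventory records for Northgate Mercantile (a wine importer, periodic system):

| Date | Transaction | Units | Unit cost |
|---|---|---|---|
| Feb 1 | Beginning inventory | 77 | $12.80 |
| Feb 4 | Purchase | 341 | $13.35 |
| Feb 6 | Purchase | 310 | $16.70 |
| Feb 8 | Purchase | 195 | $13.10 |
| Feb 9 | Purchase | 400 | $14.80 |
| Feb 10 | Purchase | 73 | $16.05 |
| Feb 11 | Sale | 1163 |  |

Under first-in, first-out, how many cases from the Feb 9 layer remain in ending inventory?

Feb 11, 1163 sold [FIFO — oldest first]: 77 @ $12.80 + 341 @ $13.35 + 310 @ $16.70 + 195 @ $13.10 + 240 @ $14.80 = $16,821.45
Ending inventory: 160 @ $14.80 + 73 @ $16.05 = $3,539.65

160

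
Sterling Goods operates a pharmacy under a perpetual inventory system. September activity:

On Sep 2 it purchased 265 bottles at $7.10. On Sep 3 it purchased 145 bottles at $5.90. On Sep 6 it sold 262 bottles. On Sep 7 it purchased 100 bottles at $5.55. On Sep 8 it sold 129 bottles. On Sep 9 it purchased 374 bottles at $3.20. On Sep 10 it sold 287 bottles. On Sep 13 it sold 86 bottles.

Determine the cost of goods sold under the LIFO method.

COGS = $3,640.70

Sep 6, 262 sold [LIFO — newest first]: 145 @ $5.90 + 117 @ $7.10 = $1,686.20
Sep 8, 129 sold [LIFO — newest first]: 100 @ $5.55 + 29 @ $7.10 = $760.90
Sep 10, 287 sold [LIFO — newest first]: 287 @ $3.20 = $918.40
Sep 13, 86 sold [LIFO — newest first]: 86 @ $3.20 = $275.20
Total COGS = $1,686.20 + $760.90 + $918.40 + $275.20 = $3,640.70
Ending inventory: 119 @ $7.10 + 1 @ $3.20 = $848.10
Check: goods available $4,488.80 = COGS $3,640.70 + ending $848.10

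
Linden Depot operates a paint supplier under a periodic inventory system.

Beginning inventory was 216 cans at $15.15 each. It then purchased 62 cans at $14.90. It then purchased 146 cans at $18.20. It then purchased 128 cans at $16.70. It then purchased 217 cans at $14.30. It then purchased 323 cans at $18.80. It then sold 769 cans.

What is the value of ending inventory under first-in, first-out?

Ending inventory = $6,072.40

Sale 1 (769) [FIFO — oldest first]: 216 @ $15.15 + 62 @ $14.90 + 146 @ $18.20 + 128 @ $16.70 + 217 @ $14.30 = $12,094.10
Ending inventory: 323 @ $18.80 = $6,072.40
Check: goods available $18,166.50 = COGS $12,094.10 + ending $6,072.40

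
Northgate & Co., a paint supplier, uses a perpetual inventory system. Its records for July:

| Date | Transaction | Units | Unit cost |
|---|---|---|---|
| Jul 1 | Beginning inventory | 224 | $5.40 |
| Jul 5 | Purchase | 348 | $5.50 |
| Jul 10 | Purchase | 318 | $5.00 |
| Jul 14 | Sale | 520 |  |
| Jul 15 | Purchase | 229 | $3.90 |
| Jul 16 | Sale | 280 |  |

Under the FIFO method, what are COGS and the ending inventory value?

COGS = $4,263.60; ending inventory = $1,343.10

Jul 14, 520 sold [FIFO — oldest first]: 224 @ $5.40 + 296 @ $5.50 = $2,837.60
Jul 16, 280 sold [FIFO — oldest first]: 52 @ $5.50 + 228 @ $5.00 = $1,426.00
Total COGS = $2,837.60 + $1,426.00 = $4,263.60
Ending inventory: 90 @ $5.00 + 229 @ $3.90 = $1,343.10
Check: goods available $5,606.70 = COGS $4,263.60 + ending $1,343.10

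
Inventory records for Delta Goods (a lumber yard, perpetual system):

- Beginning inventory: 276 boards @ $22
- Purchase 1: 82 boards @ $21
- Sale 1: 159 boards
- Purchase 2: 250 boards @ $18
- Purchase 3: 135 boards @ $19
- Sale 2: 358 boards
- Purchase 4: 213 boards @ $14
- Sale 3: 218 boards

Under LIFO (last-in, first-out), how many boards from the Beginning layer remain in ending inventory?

Sale 1 (159) [LIFO — newest first]: 82 @ $21 + 77 @ $22 = $3,416
Sale 2 (358) [LIFO — newest first]: 135 @ $19 + 223 @ $18 = $6,579
Sale 3 (218) [LIFO — newest first]: 213 @ $14 + 5 @ $18 = $3,072
Total COGS = $3,416 + $6,579 + $3,072 = $13,067
Ending inventory: 199 @ $22 + 22 @ $18 = $4,774
Check: goods available $17,841 = COGS $13,067 + ending $4,774

199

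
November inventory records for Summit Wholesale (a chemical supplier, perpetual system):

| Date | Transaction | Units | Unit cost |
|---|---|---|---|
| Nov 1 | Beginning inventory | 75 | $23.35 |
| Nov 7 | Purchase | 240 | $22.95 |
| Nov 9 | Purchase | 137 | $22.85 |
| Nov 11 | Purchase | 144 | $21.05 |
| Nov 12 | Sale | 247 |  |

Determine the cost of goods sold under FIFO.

Nov 12, 247 sold [FIFO — oldest first]: 75 @ $23.35 + 172 @ $22.95 = $5,698.65
Ending inventory: 68 @ $22.95 + 137 @ $22.85 + 144 @ $21.05 = $7,722.25

COGS = $5,698.65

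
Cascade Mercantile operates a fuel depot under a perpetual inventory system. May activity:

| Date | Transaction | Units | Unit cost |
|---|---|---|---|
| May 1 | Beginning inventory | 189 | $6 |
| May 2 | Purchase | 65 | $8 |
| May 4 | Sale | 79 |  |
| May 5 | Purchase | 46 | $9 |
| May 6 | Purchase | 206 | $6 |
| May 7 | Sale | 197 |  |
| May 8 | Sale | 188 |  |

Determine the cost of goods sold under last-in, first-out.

COGS = $3,052

May 4, 79 sold [LIFO — newest first]: 65 @ $8 + 14 @ $6 = $604
May 7, 197 sold [LIFO — newest first]: 197 @ $6 = $1,182
May 8, 188 sold [LIFO — newest first]: 9 @ $6 + 46 @ $9 + 133 @ $6 = $1,266
Total COGS = $604 + $1,182 + $1,266 = $3,052
Ending inventory: 42 @ $6 = $252
Check: goods available $3,304 = COGS $3,052 + ending $252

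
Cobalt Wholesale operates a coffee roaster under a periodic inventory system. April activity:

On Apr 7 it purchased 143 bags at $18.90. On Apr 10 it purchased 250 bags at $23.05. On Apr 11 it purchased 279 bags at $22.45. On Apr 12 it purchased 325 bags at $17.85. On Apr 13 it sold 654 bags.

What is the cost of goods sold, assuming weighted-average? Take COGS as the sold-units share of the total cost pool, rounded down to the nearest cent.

Apr 13, sell 654: 654/997 × $20,530.00 → $13,467.02
Ending inventory (cost pool remaining) = $7,062.98
Check: goods available $20,530.00 = COGS $13,467.02 + ending $7,062.98

COGS = $13,467.02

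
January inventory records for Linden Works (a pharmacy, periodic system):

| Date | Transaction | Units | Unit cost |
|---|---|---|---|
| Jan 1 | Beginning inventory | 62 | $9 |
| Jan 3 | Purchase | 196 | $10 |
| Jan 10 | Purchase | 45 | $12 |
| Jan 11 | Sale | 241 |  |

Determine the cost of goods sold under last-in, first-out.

COGS = $2,500

Jan 11, 241 sold [LIFO — newest first]: 45 @ $12 + 196 @ $10 = $2,500
Ending inventory: 62 @ $9 = $558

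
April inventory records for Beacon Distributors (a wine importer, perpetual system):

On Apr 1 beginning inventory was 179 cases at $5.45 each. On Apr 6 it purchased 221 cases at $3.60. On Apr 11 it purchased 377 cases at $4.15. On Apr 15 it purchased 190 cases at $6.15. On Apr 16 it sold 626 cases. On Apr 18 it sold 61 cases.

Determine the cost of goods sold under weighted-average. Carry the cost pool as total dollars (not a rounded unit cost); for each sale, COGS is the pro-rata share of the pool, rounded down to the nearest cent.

COGS = $3,199.98

After Apr 1: 179 on hand, pool $975.55 (≈ $5.4500 each)
After Apr 6: 400 on hand, pool $1,771.15 (≈ $4.4279 each)
After Apr 11: 777 on hand, pool $3,335.70 (≈ $4.2931 each)
After Apr 15: 967 on hand, pool $4,504.20 (≈ $4.6579 each)
Apr 16, sell 626: 626/967 × $4,504.20 → $2,915.85
Apr 18, sell 61: 61/341 × $1,588.35 → $284.13
Total COGS = $2,915.85 + $284.13 = $3,199.98
Ending inventory (cost pool remaining) = $1,304.22
Check: goods available $4,504.20 = COGS $3,199.98 + ending $1,304.22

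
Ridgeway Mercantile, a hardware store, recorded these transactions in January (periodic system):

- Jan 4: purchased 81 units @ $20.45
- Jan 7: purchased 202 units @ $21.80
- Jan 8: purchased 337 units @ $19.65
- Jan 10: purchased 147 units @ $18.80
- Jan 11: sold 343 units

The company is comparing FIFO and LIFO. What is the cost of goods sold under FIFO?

COGS = $7,239.05

FIFO COGS: 81 @ $20.45 + 202 @ $21.80 + 60 @ $19.65 = $7,239.05
LIFO COGS: 147 @ $18.80 + 196 @ $19.65 = $6,615.00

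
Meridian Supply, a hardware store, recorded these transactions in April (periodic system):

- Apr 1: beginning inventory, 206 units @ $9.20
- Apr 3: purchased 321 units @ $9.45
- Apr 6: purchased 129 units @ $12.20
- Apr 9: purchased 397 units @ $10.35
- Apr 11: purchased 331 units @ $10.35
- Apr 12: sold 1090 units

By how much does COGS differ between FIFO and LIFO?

FIFO COGS: 206 @ $9.20 + 321 @ $9.45 + 129 @ $12.20 + 397 @ $10.35 + 37 @ $10.35 = $10,994.35
LIFO COGS: 331 @ $10.35 + 397 @ $10.35 + 129 @ $12.20 + 233 @ $9.45 = $11,310.45
Difference = |$10,994.35 − $11,310.45| = $316.10

$316.10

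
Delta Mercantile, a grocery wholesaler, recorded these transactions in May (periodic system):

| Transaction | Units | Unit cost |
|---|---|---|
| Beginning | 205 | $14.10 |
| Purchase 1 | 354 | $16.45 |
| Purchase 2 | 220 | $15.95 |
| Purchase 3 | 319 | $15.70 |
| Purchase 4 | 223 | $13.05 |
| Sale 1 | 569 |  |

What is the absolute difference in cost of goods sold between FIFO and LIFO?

$524.20

FIFO COGS: 205 @ $14.10 + 354 @ $16.45 + 10 @ $15.95 = $8,873.30
LIFO COGS: 223 @ $13.05 + 319 @ $15.70 + 27 @ $15.95 = $8,349.10
Difference = |$8,873.30 − $8,349.10| = $524.20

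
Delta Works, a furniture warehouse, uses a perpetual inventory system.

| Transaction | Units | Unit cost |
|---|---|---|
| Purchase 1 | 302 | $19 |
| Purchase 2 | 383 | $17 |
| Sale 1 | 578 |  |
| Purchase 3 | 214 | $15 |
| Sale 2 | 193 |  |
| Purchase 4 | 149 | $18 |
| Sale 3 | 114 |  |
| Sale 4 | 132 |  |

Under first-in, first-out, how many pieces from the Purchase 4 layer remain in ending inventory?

31

Sale 1 (578) [FIFO — oldest first]: 302 @ $19 + 276 @ $17 = $10,430
Sale 2 (193) [FIFO — oldest first]: 107 @ $17 + 86 @ $15 = $3,109
Sale 3 (114) [FIFO — oldest first]: 114 @ $15 = $1,710
Sale 4 (132) [FIFO — oldest first]: 14 @ $15 + 118 @ $18 = $2,334
Total COGS = $10,430 + $3,109 + $1,710 + $2,334 = $17,583
Ending inventory: 31 @ $18 = $558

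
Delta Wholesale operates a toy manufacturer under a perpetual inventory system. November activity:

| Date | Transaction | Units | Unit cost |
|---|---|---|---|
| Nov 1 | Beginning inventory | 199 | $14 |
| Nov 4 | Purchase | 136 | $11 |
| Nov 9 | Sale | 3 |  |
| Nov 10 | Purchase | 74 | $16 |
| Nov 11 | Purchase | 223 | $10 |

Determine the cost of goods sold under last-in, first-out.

COGS = $33

Nov 9, 3 sold [LIFO — newest first]: 3 @ $11 = $33
Ending inventory: 199 @ $14 + 133 @ $11 + 74 @ $16 + 223 @ $10 = $7,663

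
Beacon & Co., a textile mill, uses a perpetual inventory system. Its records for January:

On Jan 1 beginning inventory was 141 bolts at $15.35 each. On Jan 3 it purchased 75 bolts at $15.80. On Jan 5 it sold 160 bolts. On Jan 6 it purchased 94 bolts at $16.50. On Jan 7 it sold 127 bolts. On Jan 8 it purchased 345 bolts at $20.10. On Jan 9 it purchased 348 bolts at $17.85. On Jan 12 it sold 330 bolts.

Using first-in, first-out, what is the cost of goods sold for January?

COGS = $11,071.05

Jan 5, 160 sold [FIFO — oldest first]: 141 @ $15.35 + 19 @ $15.80 = $2,464.55
Jan 7, 127 sold [FIFO — oldest first]: 56 @ $15.80 + 71 @ $16.50 = $2,056.30
Jan 12, 330 sold [FIFO — oldest first]: 23 @ $16.50 + 307 @ $20.10 = $6,550.20
Total COGS = $2,464.55 + $2,056.30 + $6,550.20 = $11,071.05
Ending inventory: 38 @ $20.10 + 348 @ $17.85 = $6,975.60
Check: goods available $18,046.65 = COGS $11,071.05 + ending $6,975.60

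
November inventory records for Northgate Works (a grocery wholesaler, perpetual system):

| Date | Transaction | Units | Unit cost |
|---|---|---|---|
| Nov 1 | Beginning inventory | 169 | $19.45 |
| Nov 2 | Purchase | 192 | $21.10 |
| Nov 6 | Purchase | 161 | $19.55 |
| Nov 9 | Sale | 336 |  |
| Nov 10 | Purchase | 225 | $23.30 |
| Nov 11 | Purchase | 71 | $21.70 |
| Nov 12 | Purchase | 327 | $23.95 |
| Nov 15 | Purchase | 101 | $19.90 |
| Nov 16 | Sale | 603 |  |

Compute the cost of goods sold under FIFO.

Nov 9, 336 sold [FIFO — oldest first]: 169 @ $19.45 + 167 @ $21.10 = $6,810.75
Nov 16, 603 sold [FIFO — oldest first]: 25 @ $21.10 + 161 @ $19.55 + 225 @ $23.30 + 71 @ $21.70 + 121 @ $23.95 = $13,356.20
Total COGS = $6,810.75 + $13,356.20 = $20,166.95
Ending inventory: 206 @ $23.95 + 101 @ $19.90 = $6,943.60

COGS = $20,166.95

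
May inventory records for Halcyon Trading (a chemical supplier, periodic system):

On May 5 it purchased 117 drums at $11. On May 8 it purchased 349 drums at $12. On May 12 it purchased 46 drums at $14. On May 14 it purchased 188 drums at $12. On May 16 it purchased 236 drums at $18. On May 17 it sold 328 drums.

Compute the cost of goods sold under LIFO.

COGS = $5,352

May 17, 328 sold [LIFO — newest first]: 236 @ $18 + 92 @ $12 = $5,352
Ending inventory: 117 @ $11 + 349 @ $12 + 46 @ $14 + 96 @ $12 = $7,271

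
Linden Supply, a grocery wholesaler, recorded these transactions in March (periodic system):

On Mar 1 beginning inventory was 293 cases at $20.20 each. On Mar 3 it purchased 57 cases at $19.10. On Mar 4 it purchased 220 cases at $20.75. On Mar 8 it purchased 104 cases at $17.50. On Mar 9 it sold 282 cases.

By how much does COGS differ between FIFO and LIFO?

FIFO COGS: 282 @ $20.20 = $5,696.40
LIFO COGS: 104 @ $17.50 + 178 @ $20.75 = $5,513.50
Difference = |$5,696.40 − $5,513.50| = $182.90

$182.90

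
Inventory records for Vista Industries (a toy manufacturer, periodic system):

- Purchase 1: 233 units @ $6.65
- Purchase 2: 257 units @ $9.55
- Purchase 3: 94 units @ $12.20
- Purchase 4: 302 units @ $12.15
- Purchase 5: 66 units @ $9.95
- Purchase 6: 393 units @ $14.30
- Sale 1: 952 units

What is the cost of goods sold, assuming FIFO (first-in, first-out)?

COGS = $9,476.60

Sale 1 (952) [FIFO — oldest first]: 233 @ $6.65 + 257 @ $9.55 + 94 @ $12.20 + 302 @ $12.15 + 66 @ $9.95 = $9,476.60
Ending inventory: 393 @ $14.30 = $5,619.90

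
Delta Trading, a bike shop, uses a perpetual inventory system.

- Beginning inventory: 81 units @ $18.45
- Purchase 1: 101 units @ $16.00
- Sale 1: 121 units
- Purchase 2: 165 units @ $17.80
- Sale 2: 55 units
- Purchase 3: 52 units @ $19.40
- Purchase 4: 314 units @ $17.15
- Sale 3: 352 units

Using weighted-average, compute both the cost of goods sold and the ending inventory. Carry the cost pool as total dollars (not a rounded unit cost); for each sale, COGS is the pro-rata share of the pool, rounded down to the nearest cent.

After Beginning: 81 on hand, pool $1,494.45 (≈ $18.4500 each)
After Purchase 1: 182 on hand, pool $3,110.45 (≈ $17.0904 each)
Sale 1, sell 121: 121/182 × $3,110.45 → $2,067.93
After Purchase 2: 226 on hand, pool $3,979.52 (≈ $17.6085 each)
Sale 2, sell 55: 55/226 × $3,979.52 → $968.46
After Purchase 3: 223 on hand, pool $4,019.86 (≈ $18.0263 each)
After Purchase 4: 537 on hand, pool $9,404.96 (≈ $17.5139 each)
Sale 3, sell 352: 352/537 × $9,404.96 → $6,164.88
Total COGS = $2,067.93 + $968.46 + $6,164.88 = $9,201.27
Ending inventory (cost pool remaining) = $3,240.08
Check: goods available $12,441.35 = COGS $9,201.27 + ending $3,240.08

COGS = $9,201.27; ending inventory = $3,240.08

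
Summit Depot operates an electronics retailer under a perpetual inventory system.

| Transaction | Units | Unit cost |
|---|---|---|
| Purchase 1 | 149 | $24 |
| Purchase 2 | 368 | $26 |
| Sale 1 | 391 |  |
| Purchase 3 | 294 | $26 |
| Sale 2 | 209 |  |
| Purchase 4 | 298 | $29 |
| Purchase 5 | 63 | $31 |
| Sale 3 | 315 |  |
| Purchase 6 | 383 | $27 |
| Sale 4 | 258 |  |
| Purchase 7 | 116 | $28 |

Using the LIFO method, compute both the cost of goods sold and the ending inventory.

Sale 1 (391) [LIFO — newest first]: 368 @ $26 + 23 @ $24 = $10,120
Sale 2 (209) [LIFO — newest first]: 209 @ $26 = $5,434
Sale 3 (315) [LIFO — newest first]: 63 @ $31 + 252 @ $29 = $9,261
Sale 4 (258) [LIFO — newest first]: 258 @ $27 = $6,966
Total COGS = $10,120 + $5,434 + $9,261 + $6,966 = $31,781
Ending inventory: 126 @ $24 + 85 @ $26 + 46 @ $29 + 125 @ $27 + 116 @ $28 = $13,191

COGS = $31,781; ending inventory = $13,191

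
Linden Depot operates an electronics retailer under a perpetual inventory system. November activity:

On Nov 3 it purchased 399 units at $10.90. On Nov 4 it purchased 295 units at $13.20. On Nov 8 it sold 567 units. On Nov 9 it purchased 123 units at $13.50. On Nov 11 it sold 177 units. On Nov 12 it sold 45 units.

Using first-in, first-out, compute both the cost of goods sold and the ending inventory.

Nov 8, 567 sold [FIFO — oldest first]: 399 @ $10.90 + 168 @ $13.20 = $6,566.70
Nov 11, 177 sold [FIFO — oldest first]: 127 @ $13.20 + 50 @ $13.50 = $2,351.40
Nov 12, 45 sold [FIFO — oldest first]: 45 @ $13.50 = $607.50
Total COGS = $6,566.70 + $2,351.40 + $607.50 = $9,525.60
Ending inventory: 28 @ $13.50 = $378.00

COGS = $9,525.60; ending inventory = $378.00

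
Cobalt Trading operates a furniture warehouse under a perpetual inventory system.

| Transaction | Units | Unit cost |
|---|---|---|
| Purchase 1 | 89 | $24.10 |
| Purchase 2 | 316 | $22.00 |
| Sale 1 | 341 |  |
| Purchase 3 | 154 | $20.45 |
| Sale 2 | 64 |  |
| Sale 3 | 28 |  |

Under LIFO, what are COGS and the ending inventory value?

Sale 1 (341) [LIFO — newest first]: 316 @ $22.00 + 25 @ $24.10 = $7,554.50
Sale 2 (64) [LIFO — newest first]: 64 @ $20.45 = $1,308.80
Sale 3 (28) [LIFO — newest first]: 28 @ $20.45 = $572.60
Total COGS = $7,554.50 + $1,308.80 + $572.60 = $9,435.90
Ending inventory: 64 @ $24.10 + 62 @ $20.45 = $2,810.30
Check: goods available $12,246.20 = COGS $9,435.90 + ending $2,810.30

COGS = $9,435.90; ending inventory = $2,810.30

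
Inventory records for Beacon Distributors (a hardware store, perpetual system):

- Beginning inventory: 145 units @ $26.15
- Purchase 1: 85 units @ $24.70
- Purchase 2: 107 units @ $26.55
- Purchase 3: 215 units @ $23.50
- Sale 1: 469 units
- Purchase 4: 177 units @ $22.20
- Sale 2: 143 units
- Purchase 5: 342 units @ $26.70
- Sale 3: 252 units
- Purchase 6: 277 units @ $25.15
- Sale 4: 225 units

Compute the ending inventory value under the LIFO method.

Sale 1 (469) [LIFO — newest first]: 215 @ $23.50 + 107 @ $26.55 + 85 @ $24.70 + 62 @ $26.15 = $11,614.15
Sale 2 (143) [LIFO — newest first]: 143 @ $22.20 = $3,174.60
Sale 3 (252) [LIFO — newest first]: 252 @ $26.70 = $6,728.40
Sale 4 (225) [LIFO — newest first]: 225 @ $25.15 = $5,658.75
Total COGS = $11,614.15 + $3,174.60 + $6,728.40 + $5,658.75 = $27,175.90
Ending inventory: 83 @ $26.15 + 34 @ $22.20 + 90 @ $26.70 + 52 @ $25.15 = $6,636.05
Check: goods available $33,811.95 = COGS $27,175.90 + ending $6,636.05

Ending inventory = $6,636.05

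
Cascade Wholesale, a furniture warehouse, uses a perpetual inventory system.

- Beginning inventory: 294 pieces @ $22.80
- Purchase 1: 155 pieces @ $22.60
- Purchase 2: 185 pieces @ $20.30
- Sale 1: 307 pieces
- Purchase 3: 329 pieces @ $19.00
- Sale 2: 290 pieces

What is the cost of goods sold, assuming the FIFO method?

COGS = $13,210.60

Sale 1 (307) [FIFO — oldest first]: 294 @ $22.80 + 13 @ $22.60 = $6,997.00
Sale 2 (290) [FIFO — oldest first]: 142 @ $22.60 + 148 @ $20.30 = $6,213.60
Total COGS = $6,997.00 + $6,213.60 = $13,210.60
Ending inventory: 37 @ $20.30 + 329 @ $19.00 = $7,002.10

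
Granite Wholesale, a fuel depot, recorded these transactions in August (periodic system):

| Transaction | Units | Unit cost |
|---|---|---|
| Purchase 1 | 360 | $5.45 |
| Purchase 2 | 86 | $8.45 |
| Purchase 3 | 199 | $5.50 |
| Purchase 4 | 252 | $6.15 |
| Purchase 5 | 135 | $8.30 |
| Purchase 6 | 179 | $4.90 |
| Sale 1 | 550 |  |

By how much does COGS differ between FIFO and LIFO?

FIFO COGS: 360 @ $5.45 + 86 @ $8.45 + 104 @ $5.50 = $3,260.70
LIFO COGS: 179 @ $4.90 + 135 @ $8.30 + 236 @ $6.15 = $3,449.00
Difference = |$3,260.70 − $3,449.00| = $188.30

$188.30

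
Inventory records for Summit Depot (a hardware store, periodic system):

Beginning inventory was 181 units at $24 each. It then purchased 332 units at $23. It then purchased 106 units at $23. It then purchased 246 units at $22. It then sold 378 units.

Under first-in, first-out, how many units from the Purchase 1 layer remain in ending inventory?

135

Sale 1 (378) [FIFO — oldest first]: 181 @ $24 + 197 @ $23 = $8,875
Ending inventory: 135 @ $23 + 106 @ $23 + 246 @ $22 = $10,955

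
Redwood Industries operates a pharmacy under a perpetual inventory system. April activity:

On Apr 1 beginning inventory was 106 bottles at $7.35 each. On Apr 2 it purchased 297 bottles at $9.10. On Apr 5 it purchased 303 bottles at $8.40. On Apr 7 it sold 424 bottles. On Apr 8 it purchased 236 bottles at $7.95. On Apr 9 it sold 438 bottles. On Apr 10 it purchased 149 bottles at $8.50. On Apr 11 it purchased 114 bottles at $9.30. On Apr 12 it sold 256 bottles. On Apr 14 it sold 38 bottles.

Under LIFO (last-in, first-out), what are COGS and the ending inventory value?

Apr 7, 424 sold [LIFO — newest first]: 303 @ $8.40 + 121 @ $9.10 = $3,646.30
Apr 9, 438 sold [LIFO — newest first]: 236 @ $7.95 + 176 @ $9.10 + 26 @ $7.35 = $3,668.90
Apr 12, 256 sold [LIFO — newest first]: 114 @ $9.30 + 142 @ $8.50 = $2,267.20
Apr 14, 38 sold [LIFO — newest first]: 7 @ $8.50 + 31 @ $7.35 = $287.35
Total COGS = $3,646.30 + $3,668.90 + $2,267.20 + $287.35 = $9,869.75
Ending inventory: 49 @ $7.35 = $360.15

COGS = $9,869.75; ending inventory = $360.15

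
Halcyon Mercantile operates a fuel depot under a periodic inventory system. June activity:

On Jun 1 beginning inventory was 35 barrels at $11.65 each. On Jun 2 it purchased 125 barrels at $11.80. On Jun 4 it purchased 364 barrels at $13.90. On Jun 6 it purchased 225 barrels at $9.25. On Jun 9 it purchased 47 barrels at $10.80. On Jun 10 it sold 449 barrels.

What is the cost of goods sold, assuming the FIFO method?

COGS = $5,899.85

Jun 10, 449 sold [FIFO — oldest first]: 35 @ $11.65 + 125 @ $11.80 + 289 @ $13.90 = $5,899.85
Ending inventory: 75 @ $13.90 + 225 @ $9.25 + 47 @ $10.80 = $3,631.35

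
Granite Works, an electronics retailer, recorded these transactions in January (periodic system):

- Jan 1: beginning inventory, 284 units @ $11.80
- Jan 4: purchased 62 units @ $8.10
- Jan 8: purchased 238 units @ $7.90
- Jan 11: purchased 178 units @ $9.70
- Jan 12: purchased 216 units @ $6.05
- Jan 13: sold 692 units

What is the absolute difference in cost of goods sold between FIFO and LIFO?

$1,381.60

FIFO COGS: 284 @ $11.80 + 62 @ $8.10 + 238 @ $7.90 + 108 @ $9.70 = $6,781.20
LIFO COGS: 216 @ $6.05 + 178 @ $9.70 + 238 @ $7.90 + 60 @ $8.10 = $5,399.60
Difference = |$6,781.20 − $5,399.60| = $1,381.60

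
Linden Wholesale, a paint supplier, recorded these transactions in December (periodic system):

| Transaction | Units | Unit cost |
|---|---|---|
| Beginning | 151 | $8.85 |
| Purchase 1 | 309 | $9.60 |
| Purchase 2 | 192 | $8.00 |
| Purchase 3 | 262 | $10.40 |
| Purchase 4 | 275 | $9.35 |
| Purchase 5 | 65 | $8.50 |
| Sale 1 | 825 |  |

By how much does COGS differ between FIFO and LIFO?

FIFO COGS: 151 @ $8.85 + 309 @ $9.60 + 192 @ $8.00 + 173 @ $10.40 = $7,637.95
LIFO COGS: 65 @ $8.50 + 275 @ $9.35 + 262 @ $10.40 + 192 @ $8.00 + 31 @ $9.60 = $7,682.15
Difference = |$7,637.95 − $7,682.15| = $44.20

$44.20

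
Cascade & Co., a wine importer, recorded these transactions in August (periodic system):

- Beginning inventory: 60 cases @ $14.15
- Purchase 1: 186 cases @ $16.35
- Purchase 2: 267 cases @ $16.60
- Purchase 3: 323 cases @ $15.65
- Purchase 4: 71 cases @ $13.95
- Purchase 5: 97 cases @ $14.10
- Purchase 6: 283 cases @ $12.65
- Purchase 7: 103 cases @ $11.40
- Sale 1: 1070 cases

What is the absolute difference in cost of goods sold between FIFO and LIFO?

FIFO COGS: 60 @ $14.15 + 186 @ $16.35 + 267 @ $16.60 + 323 @ $15.65 + 71 @ $13.95 + 97 @ $14.10 + 66 @ $12.65 = $16,570.30
LIFO COGS: 103 @ $11.40 + 283 @ $12.65 + 97 @ $14.10 + 71 @ $13.95 + 323 @ $15.65 + 193 @ $16.60 = $15,371.05
Difference = |$16,570.30 − $15,371.05| = $1,199.25

$1,199.25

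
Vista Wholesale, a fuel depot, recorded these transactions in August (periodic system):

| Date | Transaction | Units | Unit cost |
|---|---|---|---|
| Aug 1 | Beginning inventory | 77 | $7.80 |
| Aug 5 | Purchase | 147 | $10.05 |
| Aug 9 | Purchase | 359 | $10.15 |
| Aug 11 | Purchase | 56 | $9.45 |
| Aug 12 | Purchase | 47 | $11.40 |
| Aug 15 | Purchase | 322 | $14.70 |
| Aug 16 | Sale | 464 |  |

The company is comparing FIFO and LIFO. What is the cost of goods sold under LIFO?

FIFO COGS: 77 @ $7.80 + 147 @ $10.05 + 240 @ $10.15 = $4,513.95
LIFO COGS: 322 @ $14.70 + 47 @ $11.40 + 56 @ $9.45 + 39 @ $10.15 = $6,194.25

COGS = $6,194.25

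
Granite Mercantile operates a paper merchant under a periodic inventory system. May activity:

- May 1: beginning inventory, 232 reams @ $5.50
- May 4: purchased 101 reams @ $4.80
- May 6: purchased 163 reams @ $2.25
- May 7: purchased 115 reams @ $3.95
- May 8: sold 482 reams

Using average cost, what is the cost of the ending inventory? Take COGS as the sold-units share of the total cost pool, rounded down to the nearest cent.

Ending inventory = $545.10

May 8, sell 482: 482/611 × $2,581.80 → $2,036.70
Ending inventory (cost pool remaining) = $545.10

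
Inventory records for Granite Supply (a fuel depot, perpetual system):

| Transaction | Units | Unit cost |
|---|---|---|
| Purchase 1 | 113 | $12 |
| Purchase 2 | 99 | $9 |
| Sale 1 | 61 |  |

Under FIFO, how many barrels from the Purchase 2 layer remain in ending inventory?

99

Sale 1 (61) [FIFO — oldest first]: 61 @ $12 = $732
Ending inventory: 52 @ $12 + 99 @ $9 = $1,515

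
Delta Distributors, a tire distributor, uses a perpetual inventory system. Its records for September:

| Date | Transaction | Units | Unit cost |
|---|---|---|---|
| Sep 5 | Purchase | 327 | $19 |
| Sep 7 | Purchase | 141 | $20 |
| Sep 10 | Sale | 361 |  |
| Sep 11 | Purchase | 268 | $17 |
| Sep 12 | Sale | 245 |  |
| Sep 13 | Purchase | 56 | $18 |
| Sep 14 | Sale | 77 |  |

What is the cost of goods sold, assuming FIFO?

COGS = $12,688

Sep 10, 361 sold [FIFO — oldest first]: 327 @ $19 + 34 @ $20 = $6,893
Sep 12, 245 sold [FIFO — oldest first]: 107 @ $20 + 138 @ $17 = $4,486
Sep 14, 77 sold [FIFO — oldest first]: 77 @ $17 = $1,309
Total COGS = $6,893 + $4,486 + $1,309 = $12,688
Ending inventory: 53 @ $17 + 56 @ $18 = $1,909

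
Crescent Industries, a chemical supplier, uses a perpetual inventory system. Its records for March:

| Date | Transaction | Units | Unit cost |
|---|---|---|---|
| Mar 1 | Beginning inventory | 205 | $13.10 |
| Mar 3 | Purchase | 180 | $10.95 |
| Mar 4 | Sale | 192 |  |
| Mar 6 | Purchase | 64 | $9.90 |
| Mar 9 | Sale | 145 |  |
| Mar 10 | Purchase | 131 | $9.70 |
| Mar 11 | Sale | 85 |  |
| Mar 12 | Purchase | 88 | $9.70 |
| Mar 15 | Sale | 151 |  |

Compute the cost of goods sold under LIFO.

Mar 4, 192 sold [LIFO — newest first]: 180 @ $10.95 + 12 @ $13.10 = $2,128.20
Mar 9, 145 sold [LIFO — newest first]: 64 @ $9.90 + 81 @ $13.10 = $1,694.70
Mar 11, 85 sold [LIFO — newest first]: 85 @ $9.70 = $824.50
Mar 15, 151 sold [LIFO — newest first]: 88 @ $9.70 + 46 @ $9.70 + 17 @ $13.10 = $1,522.50
Total COGS = $2,128.20 + $1,694.70 + $824.50 + $1,522.50 = $6,169.90
Ending inventory: 95 @ $13.10 = $1,244.50

COGS = $6,169.90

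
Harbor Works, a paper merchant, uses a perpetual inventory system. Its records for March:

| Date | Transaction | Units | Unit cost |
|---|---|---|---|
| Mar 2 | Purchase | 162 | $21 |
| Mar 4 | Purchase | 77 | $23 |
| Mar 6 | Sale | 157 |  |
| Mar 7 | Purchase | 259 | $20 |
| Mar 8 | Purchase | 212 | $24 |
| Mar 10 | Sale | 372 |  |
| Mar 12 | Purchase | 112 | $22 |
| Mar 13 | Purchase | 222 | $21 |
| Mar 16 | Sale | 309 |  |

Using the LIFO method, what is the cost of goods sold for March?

Mar 6, 157 sold [LIFO — newest first]: 77 @ $23 + 80 @ $21 = $3,451
Mar 10, 372 sold [LIFO — newest first]: 212 @ $24 + 160 @ $20 = $8,288
Mar 16, 309 sold [LIFO — newest first]: 222 @ $21 + 87 @ $22 = $6,576
Total COGS = $3,451 + $8,288 + $6,576 = $18,315
Ending inventory: 82 @ $21 + 99 @ $20 + 25 @ $22 = $4,252

COGS = $18,315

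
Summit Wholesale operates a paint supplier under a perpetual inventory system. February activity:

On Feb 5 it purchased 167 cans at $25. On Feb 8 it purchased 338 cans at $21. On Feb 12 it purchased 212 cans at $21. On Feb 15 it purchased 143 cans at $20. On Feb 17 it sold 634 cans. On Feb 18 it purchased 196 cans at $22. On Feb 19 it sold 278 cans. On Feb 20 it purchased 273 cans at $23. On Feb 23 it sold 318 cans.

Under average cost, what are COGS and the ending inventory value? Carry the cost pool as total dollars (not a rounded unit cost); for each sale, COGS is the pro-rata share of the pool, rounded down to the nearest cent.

After Feb 5: 167 on hand, pool $4,175.00 (≈ $25.0000 each)
After Feb 8: 505 on hand, pool $11,273.00 (≈ $22.3228 each)
After Feb 12: 717 on hand, pool $15,725.00 (≈ $21.9317 each)
After Feb 15: 860 on hand, pool $18,585.00 (≈ $21.6105 each)
Feb 17, sell 634: 634/860 × $18,585.00 → $13,701.03
After Feb 18: 422 on hand, pool $9,195.97 (≈ $21.7914 each)
Feb 19, sell 278: 278/422 × $9,195.97 → $6,058.00
After Feb 20: 417 on hand, pool $9,416.97 (≈ $22.5827 each)
Feb 23, sell 318: 318/417 × $9,416.97 → $7,181.28
Total COGS = $13,701.03 + $6,058.00 + $7,181.28 = $26,940.31
Ending inventory (cost pool remaining) = $2,235.69
Check: goods available $29,176.00 = COGS $26,940.31 + ending $2,235.69

COGS = $26,940.31; ending inventory = $2,235.69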